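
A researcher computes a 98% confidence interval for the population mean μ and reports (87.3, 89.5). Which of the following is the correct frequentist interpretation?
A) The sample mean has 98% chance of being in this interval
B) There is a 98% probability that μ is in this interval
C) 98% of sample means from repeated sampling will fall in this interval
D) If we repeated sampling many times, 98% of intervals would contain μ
D

A) Wrong — x̄ is observed and sits in the interval by construction.
B) Wrong — μ is fixed; the randomness lives in the interval, not in μ.
C) Wrong — coverage applies to intervals containing μ, not to future x̄ values.
D) Correct — this is the frequentist long-run coverage interpretation.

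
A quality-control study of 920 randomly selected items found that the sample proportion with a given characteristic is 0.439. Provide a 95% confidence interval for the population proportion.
(0.407, 0.471)

Proportion CI:
SE = √(p̂(1-p̂)/n) = √(0.439 · 0.561 / 920) = 0.01636

z* = 1.960
Margin = z* · SE = 1.960 · 0.01636 = 0.0321

CI: 0.439 ± 0.0321 = (0.407, 0.471)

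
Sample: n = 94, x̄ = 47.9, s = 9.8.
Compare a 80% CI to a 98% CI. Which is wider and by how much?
98% CI is wider by 2.18

df = 93
80% CI: t* = 1.291, (46.60, 49.20), width = 2 · t* · s/√n = 2.61
98% CI: t* = 2.367, (45.51, 50.29), width = 2 · t* · s/√n = 4.79

The 98% CI is wider by 4.79 - 2.61 = 2.18.
Higher confidence requires a wider interval.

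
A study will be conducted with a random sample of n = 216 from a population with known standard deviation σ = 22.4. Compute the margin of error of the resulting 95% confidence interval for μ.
Margin of error = 2.99

Margin of error = z* · σ/√n
= 1.960 · 22.4/√216
= 1.960 · 22.4/14.6969
= 2.99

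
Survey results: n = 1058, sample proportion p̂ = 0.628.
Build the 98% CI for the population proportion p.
(0.593, 0.663)

Proportion CI:
SE = √(p̂(1-p̂)/n) = √(0.628 · 0.372 / 1058) = 0.01486

z* = 2.326
Margin = z* · SE = 2.326 · 0.01486 = 0.0346

CI: 0.628 ± 0.0346 = (0.593, 0.663)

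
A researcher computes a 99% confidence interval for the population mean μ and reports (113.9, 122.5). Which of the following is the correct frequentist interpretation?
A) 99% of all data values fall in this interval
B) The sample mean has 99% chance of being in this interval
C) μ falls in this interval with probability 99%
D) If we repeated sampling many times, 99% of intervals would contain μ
D

A) Wrong — a CI is about the parameter μ, not individual data values.
B) Wrong — x̄ is observed and sits in the interval by construction.
C) Wrong — μ is fixed; the randomness lives in the interval, not in μ.
D) Correct — this is the frequentist long-run coverage interpretation.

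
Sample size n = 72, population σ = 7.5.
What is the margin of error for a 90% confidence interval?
Margin of error = 1.45

Margin of error = z* · σ/√n
= 1.645 · 7.5/√72
= 1.645 · 7.5/8.4853
= 1.45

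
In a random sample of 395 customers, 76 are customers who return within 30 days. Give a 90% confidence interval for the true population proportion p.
(0.160, 0.225)

Proportion CI:
p̂ = 76/395 = 0.19241
SE = √(p̂(1-p̂)/n) = √(0.19241 · 0.80759 / 395) = 0.01983

z* = 1.645
Margin = z* · SE = 1.645 · 0.01983 = 0.0326

CI: 0.19241 ± 0.0326 = (0.160, 0.225)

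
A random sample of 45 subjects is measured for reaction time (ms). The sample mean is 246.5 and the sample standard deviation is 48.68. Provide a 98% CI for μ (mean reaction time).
(228.98, 264.02)

t-interval (σ unknown):
df = n - 1 = 44
t* = 2.414 for 98% confidence

Margin of error = t* · s/√n = 2.414 · 48.68/√45 = 17.52

CI: (228.98, 264.02)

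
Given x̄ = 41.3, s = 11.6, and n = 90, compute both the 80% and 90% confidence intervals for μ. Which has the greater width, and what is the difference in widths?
90% CI is wider by 0.90

df = 89
80% CI: t* = 1.291, (39.72, 42.88), width = 2 · t* · s/√n = 3.16
90% CI: t* = 1.662, (39.27, 43.33), width = 2 · t* · s/√n = 4.06

The 90% CI is wider by 4.06 - 3.16 = 0.90.
Higher confidence requires a wider interval.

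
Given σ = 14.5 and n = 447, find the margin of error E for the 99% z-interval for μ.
Margin of error = 1.77

Margin of error = z* · σ/√n
= 2.576 · 14.5/√447
= 2.576 · 14.5/21.1424
= 1.77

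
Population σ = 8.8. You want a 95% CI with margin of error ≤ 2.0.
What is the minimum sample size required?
n ≥ 75

For margin E ≤ 2.0:
n ≥ (z* · σ / E)²
n ≥ (1.960 · 8.8 / 2.0)²
n ≥ 74.37

Minimum n = 75 (rounding up)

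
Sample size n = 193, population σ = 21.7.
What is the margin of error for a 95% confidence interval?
Margin of error = 3.06

Margin of error = z* · σ/√n
= 1.960 · 21.7/√193
= 1.960 · 21.7/13.8924
= 3.06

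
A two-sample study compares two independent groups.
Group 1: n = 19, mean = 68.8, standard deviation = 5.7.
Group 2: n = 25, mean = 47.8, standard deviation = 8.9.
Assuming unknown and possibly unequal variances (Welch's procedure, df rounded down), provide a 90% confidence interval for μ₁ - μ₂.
(17.28, 24.72)

Difference: x̄₁ - x̄₂ = 21.00
SE = √(s₁²/n₁ + s₂²/n₂) = √(5.7²/19 + 8.9²/25) = 2.2087
df = 40.98 → 40 (Welch–Satterthwaite, rounded down)
t* = 1.684

CI: 21.00 ± 1.684 · 2.2087 = 21.00 ± 3.72 = (17.28, 24.72)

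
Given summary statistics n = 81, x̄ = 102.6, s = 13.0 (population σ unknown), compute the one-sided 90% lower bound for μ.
μ ≥ 100.73

Lower bound (one-sided):
t* = 1.292 (one-sided for 90%)
Lower bound = x̄ - t* · s/√n = 102.6 - 1.292 · 13.0/√81 = 100.73

We are 90% confident that μ ≥ 100.73.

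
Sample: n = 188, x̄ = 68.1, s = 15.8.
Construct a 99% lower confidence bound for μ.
μ ≥ 65.40

Lower bound (one-sided):
t* = 2.346 (one-sided for 99%)
Lower bound = x̄ - t* · s/√n = 68.1 - 2.346 · 15.8/√188 = 65.40

We are 99% confident that μ ≥ 65.40.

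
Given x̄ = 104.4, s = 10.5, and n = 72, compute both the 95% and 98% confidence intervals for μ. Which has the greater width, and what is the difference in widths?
98% CI is wider by 0.96

df = 71
95% CI: t* = 1.994, (101.93, 106.87), width = 2 · t* · s/√n = 4.93
98% CI: t* = 2.380, (101.45, 107.35), width = 2 · t* · s/√n = 5.89

The 98% CI is wider by 5.89 - 4.93 = 0.96.
Higher confidence requires a wider interval.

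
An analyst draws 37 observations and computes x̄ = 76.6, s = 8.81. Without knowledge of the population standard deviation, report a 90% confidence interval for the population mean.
(74.16, 79.04)

t-interval (σ unknown):
df = n - 1 = 36
t* = 1.688 for 90% confidence

Margin of error = t* · s/√n = 1.688 · 8.81/√37 = 2.44

CI: (74.16, 79.04)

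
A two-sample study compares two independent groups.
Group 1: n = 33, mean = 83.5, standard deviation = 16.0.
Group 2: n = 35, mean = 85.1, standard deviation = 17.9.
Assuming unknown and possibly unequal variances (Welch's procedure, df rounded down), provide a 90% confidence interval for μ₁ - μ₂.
(-8.46, 5.26)

Difference: x̄₁ - x̄₂ = -1.60
SE = √(s₁²/n₁ + s₂²/n₂) = √(16.0²/33 + 17.9²/35) = 4.1124
df = 65.82 → 65 (Welch–Satterthwaite, rounded down)
t* = 1.669

CI: -1.60 ± 1.669 · 4.1124 = -1.60 ± 6.86 = (-8.46, 5.26)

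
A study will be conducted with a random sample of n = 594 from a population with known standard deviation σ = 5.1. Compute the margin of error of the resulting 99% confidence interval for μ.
Margin of error = 0.54

Margin of error = z* · σ/√n
= 2.576 · 5.1/√594
= 2.576 · 5.1/24.3721
= 0.54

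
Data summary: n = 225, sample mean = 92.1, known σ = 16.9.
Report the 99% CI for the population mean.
(89.20, 95.00)

z-interval (σ known):
z* = 2.576 for 99% confidence

Margin of error = z* · σ/√n = 2.576 · 16.9/√225 = 2.90

CI: (92.1 - 2.90, 92.1 + 2.90) = (89.20, 95.00)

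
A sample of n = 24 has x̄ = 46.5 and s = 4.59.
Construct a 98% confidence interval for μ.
(44.16, 48.84)

t-interval (σ unknown):
df = n - 1 = 23
t* = 2.500 for 98% confidence

Margin of error = t* · s/√n = 2.500 · 4.59/√24 = 2.34

CI: (44.16, 48.84)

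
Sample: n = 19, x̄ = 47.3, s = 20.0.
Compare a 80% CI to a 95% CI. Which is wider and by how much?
95% CI is wider by 7.08

df = 18
80% CI: t* = 1.330, (41.20, 53.40), width = 2 · t* · s/√n = 12.20
95% CI: t* = 2.101, (37.66, 56.94), width = 2 · t* · s/√n = 19.28

The 95% CI is wider by 19.28 - 12.20 = 7.08.
Higher confidence requires a wider interval.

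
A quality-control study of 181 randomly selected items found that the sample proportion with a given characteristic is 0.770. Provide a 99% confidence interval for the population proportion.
(0.689, 0.851)

Proportion CI:
SE = √(p̂(1-p̂)/n) = √(0.770 · 0.230 / 181) = 0.03128

z* = 2.576
Margin = z* · SE = 2.576 · 0.03128 = 0.0806

CI: 0.770 ± 0.0806 = (0.689, 0.851)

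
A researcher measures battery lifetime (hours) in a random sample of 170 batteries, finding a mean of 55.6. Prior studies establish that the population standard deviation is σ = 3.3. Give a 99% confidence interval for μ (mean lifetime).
(54.95, 56.25)

z-interval (σ known):
z* = 2.576 for 99% confidence

Margin of error = z* · σ/√n = 2.576 · 3.3/√170 = 0.65

CI: (55.6 - 0.65, 55.6 + 0.65) = (54.95, 56.25)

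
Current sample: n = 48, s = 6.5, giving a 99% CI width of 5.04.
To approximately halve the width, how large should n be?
n ≈ 192

CI width ∝ 1/√n
To reduce width by factor 2, need √n to grow by 2 → need 2² = 4 times as many samples.

Current: n = 48, width = 5.04
New: n = 192, width ≈ 2.44

Width reduced by factor of 5.04/2.44 = 2.07.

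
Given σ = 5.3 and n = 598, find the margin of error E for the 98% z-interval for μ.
Margin of error = 0.50

Margin of error = z* · σ/√n
= 2.326 · 5.3/√598
= 2.326 · 5.3/24.4540
= 0.50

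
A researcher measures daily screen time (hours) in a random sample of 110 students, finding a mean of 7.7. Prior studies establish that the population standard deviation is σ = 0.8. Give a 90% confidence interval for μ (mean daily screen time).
(7.57, 7.83)

z-interval (σ known):
z* = 1.645 for 90% confidence

Margin of error = z* · σ/√n = 1.645 · 0.8/√110 = 0.13

CI: (7.7 - 0.13, 7.7 + 0.13) = (7.57, 7.83)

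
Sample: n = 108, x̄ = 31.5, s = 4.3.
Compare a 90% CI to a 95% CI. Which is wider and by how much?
95% CI is wider by 0.27

df = 107
90% CI: t* = 1.659, (30.81, 32.19), width = 2 · t* · s/√n = 1.37
95% CI: t* = 1.982, (30.68, 32.32), width = 2 · t* · s/√n = 1.64

The 95% CI is wider by 1.64 - 1.37 = 0.27.
Higher confidence requires a wider interval.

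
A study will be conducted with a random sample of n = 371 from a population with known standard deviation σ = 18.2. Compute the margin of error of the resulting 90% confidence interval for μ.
Margin of error = 1.55

Margin of error = z* · σ/√n
= 1.645 · 18.2/√371
= 1.645 · 18.2/19.2614
= 1.55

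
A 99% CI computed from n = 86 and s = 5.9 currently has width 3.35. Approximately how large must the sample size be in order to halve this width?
n ≈ 344

CI width ∝ 1/√n
To reduce width by factor 2, need √n to grow by 2 → need 2² = 4 times as many samples.

Current: n = 86, width = 3.35
New: n = 344, width ≈ 1.65

Width reduced by factor of 3.35/1.65 = 2.03.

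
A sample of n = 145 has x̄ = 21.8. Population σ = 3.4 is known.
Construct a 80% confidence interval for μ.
(21.44, 22.16)

z-interval (σ known):
z* = 1.282 for 80% confidence

Margin of error = z* · σ/√n = 1.282 · 3.4/√145 = 0.36

CI: (21.8 - 0.36, 21.8 + 0.36) = (21.44, 22.16)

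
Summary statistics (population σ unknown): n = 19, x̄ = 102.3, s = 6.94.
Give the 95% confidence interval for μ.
(98.95, 105.65)

t-interval (σ unknown):
df = n - 1 = 18
t* = 2.101 for 95% confidence

Margin of error = t* · s/√n = 2.101 · 6.94/√19 = 3.35

CI: (98.95, 105.65)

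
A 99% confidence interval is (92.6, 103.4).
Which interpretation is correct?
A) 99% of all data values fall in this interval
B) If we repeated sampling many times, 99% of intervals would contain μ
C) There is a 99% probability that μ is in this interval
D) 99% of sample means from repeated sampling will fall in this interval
B

A) Wrong — a CI is about the parameter μ, not individual data values.
B) Correct — this is the frequentist long-run coverage interpretation.
C) Wrong — μ is fixed; the randomness lives in the interval, not in μ.
D) Wrong — coverage applies to intervals containing μ, not to future x̄ values.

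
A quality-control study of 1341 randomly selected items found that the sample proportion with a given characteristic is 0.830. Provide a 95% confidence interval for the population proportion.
(0.810, 0.850)

Proportion CI:
SE = √(p̂(1-p̂)/n) = √(0.830 · 0.170 / 1341) = 0.01026

z* = 1.960
Margin = z* · SE = 1.960 · 0.01026 = 0.0201

CI: 0.830 ± 0.0201 = (0.810, 0.850)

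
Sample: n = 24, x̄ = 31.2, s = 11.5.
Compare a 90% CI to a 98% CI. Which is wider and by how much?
98% CI is wider by 3.69

df = 23
90% CI: t* = 1.714, (27.18, 35.22), width = 2 · t* · s/√n = 8.05
98% CI: t* = 2.500, (25.33, 37.07), width = 2 · t* · s/√n = 11.74

The 98% CI is wider by 11.74 - 8.05 = 3.69.
Higher confidence requires a wider interval.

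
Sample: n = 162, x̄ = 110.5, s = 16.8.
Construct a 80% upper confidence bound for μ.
μ ≤ 111.61

Upper bound (one-sided):
t* = 0.844 (one-sided for 80%)
Upper bound = x̄ + t* · s/√n = 110.5 + 0.844 · 16.8/√162 = 111.61

We are 80% confident that μ ≤ 111.61.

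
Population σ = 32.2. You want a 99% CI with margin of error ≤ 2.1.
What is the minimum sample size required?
n ≥ 1561

For margin E ≤ 2.1:
n ≥ (z* · σ / E)²
n ≥ (2.576 · 32.2 / 2.1)²
n ≥ 1560.14

Minimum n = 1561 (rounding up)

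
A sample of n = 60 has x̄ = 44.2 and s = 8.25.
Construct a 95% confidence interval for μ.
(42.07, 46.33)

t-interval (σ unknown):
df = n - 1 = 59
t* = 2.001 for 95% confidence

Margin of error = t* · s/√n = 2.001 · 8.25/√60 = 2.13

CI: (42.07, 46.33)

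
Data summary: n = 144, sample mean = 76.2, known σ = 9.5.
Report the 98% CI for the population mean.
(74.36, 78.04)

z-interval (σ known):
z* = 2.326 for 98% confidence

Margin of error = z* · σ/√n = 2.326 · 9.5/√144 = 1.84

CI: (76.2 - 1.84, 76.2 + 1.84) = (74.36, 78.04)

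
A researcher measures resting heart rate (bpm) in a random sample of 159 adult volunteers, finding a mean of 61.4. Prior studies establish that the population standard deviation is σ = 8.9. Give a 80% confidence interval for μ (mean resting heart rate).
(60.50, 62.30)

z-interval (σ known):
z* = 1.282 for 80% confidence

Margin of error = z* · σ/√n = 1.282 · 8.9/√159 = 0.90

CI: (61.4 - 0.90, 61.4 + 0.90) = (60.50, 62.30)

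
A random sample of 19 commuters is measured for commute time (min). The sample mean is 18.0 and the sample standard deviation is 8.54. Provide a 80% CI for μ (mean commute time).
(15.39, 20.61)

t-interval (σ unknown):
df = n - 1 = 18
t* = 1.330 for 80% confidence

Margin of error = t* · s/√n = 1.330 · 8.54/√19 = 2.61

CI: (15.39, 20.61)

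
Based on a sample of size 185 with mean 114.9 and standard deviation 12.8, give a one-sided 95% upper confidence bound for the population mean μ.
μ ≤ 116.46

Upper bound (one-sided):
t* = 1.653 (one-sided for 95%)
Upper bound = x̄ + t* · s/√n = 114.9 + 1.653 · 12.8/√185 = 116.46

We are 95% confident that μ ≤ 116.46.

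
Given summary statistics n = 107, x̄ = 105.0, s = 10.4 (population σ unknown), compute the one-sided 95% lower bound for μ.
μ ≥ 103.33

Lower bound (one-sided):
t* = 1.659 (one-sided for 95%)
Lower bound = x̄ - t* · s/√n = 105.0 - 1.659 · 10.4/√107 = 103.33

We are 95% confident that μ ≥ 103.33.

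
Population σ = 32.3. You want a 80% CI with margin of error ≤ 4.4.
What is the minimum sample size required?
n ≥ 89

For margin E ≤ 4.4:
n ≥ (z* · σ / E)²
n ≥ (1.282 · 32.3 / 4.4)²
n ≥ 88.57

Minimum n = 89 (rounding up)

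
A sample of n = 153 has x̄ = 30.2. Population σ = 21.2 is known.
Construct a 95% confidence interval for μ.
(26.84, 33.56)

z-interval (σ known):
z* = 1.960 for 95% confidence

Margin of error = z* · σ/√n = 1.960 · 21.2/√153 = 3.36

CI: (30.2 - 3.36, 30.2 + 3.36) = (26.84, 33.56)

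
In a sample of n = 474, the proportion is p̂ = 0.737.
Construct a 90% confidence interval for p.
(0.704, 0.770)

Proportion CI:
SE = √(p̂(1-p̂)/n) = √(0.737 · 0.263 / 474) = 0.02022

z* = 1.645
Margin = z* · SE = 1.645 · 0.02022 = 0.0333

CI: 0.737 ± 0.0333 = (0.704, 0.770)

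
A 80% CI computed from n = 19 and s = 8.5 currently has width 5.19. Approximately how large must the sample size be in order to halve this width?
n ≈ 76

CI width ∝ 1/√n
To reduce width by factor 2, need √n to grow by 2 → need 2² = 4 times as many samples.

Current: n = 19, width = 5.19
New: n = 76, width ≈ 2.52

Width reduced by factor of 5.19/2.52 = 2.06.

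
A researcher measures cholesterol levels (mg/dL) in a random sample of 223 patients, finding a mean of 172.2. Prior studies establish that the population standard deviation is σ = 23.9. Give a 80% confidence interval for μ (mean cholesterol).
(170.15, 174.25)

z-interval (σ known):
z* = 1.282 for 80% confidence

Margin of error = z* · σ/√n = 1.282 · 23.9/√223 = 2.05

CI: (172.2 - 2.05, 172.2 + 2.05) = (170.15, 174.25)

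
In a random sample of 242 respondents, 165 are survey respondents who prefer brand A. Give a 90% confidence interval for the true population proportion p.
(0.633, 0.731)

Proportion CI:
p̂ = 165/242 = 0.68182
SE = √(p̂(1-p̂)/n) = √(0.68182 · 0.31818 / 242) = 0.02994

z* = 1.645
Margin = z* · SE = 1.645 · 0.02994 = 0.0493

CI: 0.68182 ± 0.0493 = (0.633, 0.731)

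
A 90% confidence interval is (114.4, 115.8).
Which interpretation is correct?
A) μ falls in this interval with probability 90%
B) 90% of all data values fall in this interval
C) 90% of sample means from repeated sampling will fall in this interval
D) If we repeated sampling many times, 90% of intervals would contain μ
D

A) Wrong — μ is fixed; the randomness lives in the interval, not in μ.
B) Wrong — a CI is about the parameter μ, not individual data values.
C) Wrong — coverage applies to intervals containing μ, not to future x̄ values.
D) Correct — this is the frequentist long-run coverage interpretation.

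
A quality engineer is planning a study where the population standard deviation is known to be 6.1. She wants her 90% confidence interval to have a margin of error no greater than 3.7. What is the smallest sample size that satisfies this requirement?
n ≥ 8

For margin E ≤ 3.7:
n ≥ (z* · σ / E)²
n ≥ (1.645 · 6.1 / 3.7)²
n ≥ 7.36

Minimum n = 8 (rounding up)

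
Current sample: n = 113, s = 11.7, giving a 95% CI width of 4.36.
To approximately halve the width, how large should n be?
n ≈ 452

CI width ∝ 1/√n
To reduce width by factor 2, need √n to grow by 2 → need 2² = 4 times as many samples.

Current: n = 113, width = 4.36
New: n = 452, width ≈ 2.16

Width reduced by factor of 4.36/2.16 = 2.02.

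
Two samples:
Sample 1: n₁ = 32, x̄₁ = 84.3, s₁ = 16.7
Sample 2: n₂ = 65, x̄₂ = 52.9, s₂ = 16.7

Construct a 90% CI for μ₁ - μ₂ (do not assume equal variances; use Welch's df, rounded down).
(25.38, 37.42)

Difference: x̄₁ - x̄₂ = 31.40
SE = √(s₁²/n₁ + s₂²/n₂) = √(16.7²/32 + 16.7²/65) = 3.6064
df = 61.78 → 61 (Welch–Satterthwaite, rounded down)
t* = 1.670

CI: 31.40 ± 1.670 · 3.6064 = 31.40 ± 6.02 = (25.38, 37.42)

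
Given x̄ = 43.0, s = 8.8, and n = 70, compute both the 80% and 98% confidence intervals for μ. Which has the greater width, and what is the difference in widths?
98% CI is wider by 2.29

df = 69
80% CI: t* = 1.294, (41.64, 44.36), width = 2 · t* · s/√n = 2.72
98% CI: t* = 2.382, (40.49, 45.51), width = 2 · t* · s/√n = 5.01

The 98% CI is wider by 5.01 - 2.72 = 2.29.
Higher confidence requires a wider interval.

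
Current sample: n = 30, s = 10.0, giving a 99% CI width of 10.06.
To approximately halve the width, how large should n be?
n ≈ 120

CI width ∝ 1/√n
To reduce width by factor 2, need √n to grow by 2 → need 2² = 4 times as many samples.

Current: n = 30, width = 10.06
New: n = 120, width ≈ 4.78

Width reduced by factor of 10.06/4.78 = 2.10.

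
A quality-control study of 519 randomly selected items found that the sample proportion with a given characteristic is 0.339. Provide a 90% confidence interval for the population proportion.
(0.305, 0.373)

Proportion CI:
SE = √(p̂(1-p̂)/n) = √(0.339 · 0.661 / 519) = 0.02078

z* = 1.645
Margin = z* · SE = 1.645 · 0.02078 = 0.0342

CI: 0.339 ± 0.0342 = (0.305, 0.373)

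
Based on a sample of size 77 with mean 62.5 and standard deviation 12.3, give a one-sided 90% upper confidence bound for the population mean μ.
μ ≤ 64.31

Upper bound (one-sided):
t* = 1.293 (one-sided for 90%)
Upper bound = x̄ + t* · s/√n = 62.5 + 1.293 · 12.3/√77 = 64.31

We are 90% confident that μ ≤ 64.31.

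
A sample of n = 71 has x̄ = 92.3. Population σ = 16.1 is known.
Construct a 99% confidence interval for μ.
(87.38, 97.22)

z-interval (σ known):
z* = 2.576 for 99% confidence

Margin of error = z* · σ/√n = 2.576 · 16.1/√71 = 4.92

CI: (92.3 - 4.92, 92.3 + 4.92) = (87.38, 97.22)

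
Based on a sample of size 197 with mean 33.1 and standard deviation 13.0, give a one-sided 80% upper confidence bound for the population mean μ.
μ ≤ 33.88

Upper bound (one-sided):
t* = 0.843 (one-sided for 80%)
Upper bound = x̄ + t* · s/√n = 33.1 + 0.843 · 13.0/√197 = 33.88

We are 80% confident that μ ≤ 33.88.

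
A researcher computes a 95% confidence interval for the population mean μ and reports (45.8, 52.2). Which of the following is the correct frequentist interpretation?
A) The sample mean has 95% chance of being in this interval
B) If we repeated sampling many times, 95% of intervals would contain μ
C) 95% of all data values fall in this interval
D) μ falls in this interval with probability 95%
B

A) Wrong — x̄ is observed and sits in the interval by construction.
B) Correct — this is the frequentist long-run coverage interpretation.
C) Wrong — a CI is about the parameter μ, not individual data values.
D) Wrong — μ is fixed; the randomness lives in the interval, not in μ.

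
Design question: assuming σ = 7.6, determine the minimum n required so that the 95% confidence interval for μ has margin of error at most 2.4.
n ≥ 39

For margin E ≤ 2.4:
n ≥ (z* · σ / E)²
n ≥ (1.960 · 7.6 / 2.4)²
n ≥ 38.52

Minimum n = 39 (rounding up)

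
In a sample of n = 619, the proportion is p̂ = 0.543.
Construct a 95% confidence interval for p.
(0.504, 0.582)

Proportion CI:
SE = √(p̂(1-p̂)/n) = √(0.543 · 0.457 / 619) = 0.02002

z* = 1.960
Margin = z* · SE = 1.960 · 0.02002 = 0.0392

CI: 0.543 ± 0.0392 = (0.504, 0.582)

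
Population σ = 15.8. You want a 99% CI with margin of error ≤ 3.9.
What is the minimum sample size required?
n ≥ 109

For margin E ≤ 3.9:
n ≥ (z* · σ / E)²
n ≥ (2.576 · 15.8 / 3.9)²
n ≥ 108.91

Minimum n = 109 (rounding up)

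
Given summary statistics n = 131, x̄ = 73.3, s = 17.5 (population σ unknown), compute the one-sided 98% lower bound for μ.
μ ≥ 70.13

Lower bound (one-sided):
t* = 2.075 (one-sided for 98%)
Lower bound = x̄ - t* · s/√n = 73.3 - 2.075 · 17.5/√131 = 70.13

We are 98% confident that μ ≥ 70.13.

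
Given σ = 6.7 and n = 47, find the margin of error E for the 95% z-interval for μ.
Margin of error = 1.92

Margin of error = z* · σ/√n
= 1.960 · 6.7/√47
= 1.960 · 6.7/6.8557
= 1.92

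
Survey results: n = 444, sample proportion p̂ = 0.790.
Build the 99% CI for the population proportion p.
(0.740, 0.840)

Proportion CI:
SE = √(p̂(1-p̂)/n) = √(0.790 · 0.210 / 444) = 0.01933

z* = 2.576
Margin = z* · SE = 2.576 · 0.01933 = 0.0498

CI: 0.790 ± 0.0498 = (0.740, 0.840)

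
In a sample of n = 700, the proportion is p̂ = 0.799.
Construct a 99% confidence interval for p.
(0.760, 0.838)

Proportion CI:
SE = √(p̂(1-p̂)/n) = √(0.799 · 0.201 / 700) = 0.01515

z* = 2.576
Margin = z* · SE = 2.576 · 0.01515 = 0.0390

CI: 0.799 ± 0.0390 = (0.760, 0.838)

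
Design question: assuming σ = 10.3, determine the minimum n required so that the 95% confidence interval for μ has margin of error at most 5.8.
n ≥ 13

For margin E ≤ 5.8:
n ≥ (z* · σ / E)²
n ≥ (1.960 · 10.3 / 5.8)²
n ≥ 12.12

Minimum n = 13 (rounding up)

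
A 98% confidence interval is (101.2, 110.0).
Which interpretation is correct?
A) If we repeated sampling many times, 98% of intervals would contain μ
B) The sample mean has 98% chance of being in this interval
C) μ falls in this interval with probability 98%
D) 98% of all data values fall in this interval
A

A) Correct — this is the frequentist long-run coverage interpretation.
B) Wrong — x̄ is observed and sits in the interval by construction.
C) Wrong — μ is fixed; the randomness lives in the interval, not in μ.
D) Wrong — a CI is about the parameter μ, not individual data values.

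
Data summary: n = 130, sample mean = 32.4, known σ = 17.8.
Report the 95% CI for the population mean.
(29.34, 35.46)

z-interval (σ known):
z* = 1.960 for 95% confidence

Margin of error = z* · σ/√n = 1.960 · 17.8/√130 = 3.06

CI: (32.4 - 3.06, 32.4 + 3.06) = (29.34, 35.46)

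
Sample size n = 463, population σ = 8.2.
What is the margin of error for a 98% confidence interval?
Margin of error = 0.89

Margin of error = z* · σ/√n
= 2.326 · 8.2/√463
= 2.326 · 8.2/21.5174
= 0.89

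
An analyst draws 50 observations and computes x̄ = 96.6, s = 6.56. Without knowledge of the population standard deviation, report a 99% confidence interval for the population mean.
(94.11, 99.09)

t-interval (σ unknown):
df = n - 1 = 49
t* = 2.680 for 99% confidence

Margin of error = t* · s/√n = 2.680 · 6.56/√50 = 2.49

CI: (94.11, 99.09)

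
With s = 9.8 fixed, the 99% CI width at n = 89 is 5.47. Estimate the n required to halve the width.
n ≈ 356

CI width ∝ 1/√n
To reduce width by factor 2, need √n to grow by 2 → need 2² = 4 times as many samples.

Current: n = 89, width = 5.47
New: n = 356, width ≈ 2.69

Width reduced by factor of 5.47/2.69 = 2.03.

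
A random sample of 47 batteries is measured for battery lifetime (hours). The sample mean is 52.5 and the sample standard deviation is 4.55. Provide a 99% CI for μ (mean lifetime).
(50.72, 54.28)

t-interval (σ unknown):
df = n - 1 = 46
t* = 2.687 for 99% confidence

Margin of error = t* · s/√n = 2.687 · 4.55/√47 = 1.78

CI: (50.72, 54.28)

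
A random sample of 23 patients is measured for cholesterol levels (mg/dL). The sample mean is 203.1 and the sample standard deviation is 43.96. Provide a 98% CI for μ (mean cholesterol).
(180.11, 226.09)

t-interval (σ unknown):
df = n - 1 = 22
t* = 2.508 for 98% confidence

Margin of error = t* · s/√n = 2.508 · 43.96/√23 = 22.99

CI: (180.11, 226.09)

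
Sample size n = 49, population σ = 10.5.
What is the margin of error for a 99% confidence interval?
Margin of error = 3.86

Margin of error = z* · σ/√n
= 2.576 · 10.5/√49
= 2.576 · 10.5/7.0000
= 3.86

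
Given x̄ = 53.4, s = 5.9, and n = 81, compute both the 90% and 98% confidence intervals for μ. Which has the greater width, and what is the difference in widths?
98% CI is wider by 0.93

df = 80
90% CI: t* = 1.664, (52.31, 54.49), width = 2 · t* · s/√n = 2.18
98% CI: t* = 2.374, (51.84, 54.96), width = 2 · t* · s/√n = 3.11

The 98% CI is wider by 3.11 - 2.18 = 0.93.
Higher confidence requires a wider interval.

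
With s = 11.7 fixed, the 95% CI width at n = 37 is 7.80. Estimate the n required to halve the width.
n ≈ 148

CI width ∝ 1/√n
To reduce width by factor 2, need √n to grow by 2 → need 2² = 4 times as many samples.

Current: n = 37, width = 7.80
New: n = 148, width ≈ 3.80

Width reduced by factor of 7.80/3.80 = 2.05.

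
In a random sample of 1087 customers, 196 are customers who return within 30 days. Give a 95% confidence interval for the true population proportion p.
(0.157, 0.203)

Proportion CI:
p̂ = 196/1087 = 0.18031
SE = √(p̂(1-p̂)/n) = √(0.18031 · 0.81969 / 1087) = 0.01166

z* = 1.960
Margin = z* · SE = 1.960 · 0.01166 = 0.0229

CI: 0.18031 ± 0.0229 = (0.157, 0.203)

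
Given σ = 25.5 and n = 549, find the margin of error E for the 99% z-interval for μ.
Margin of error = 2.80

Margin of error = z* · σ/√n
= 2.576 · 25.5/√549
= 2.576 · 25.5/23.4307
= 2.80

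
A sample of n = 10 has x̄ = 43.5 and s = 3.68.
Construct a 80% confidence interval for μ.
(41.89, 45.11)

t-interval (σ unknown):
df = n - 1 = 9
t* = 1.383 for 80% confidence

Margin of error = t* · s/√n = 1.383 · 3.68/√10 = 1.61

CI: (41.89, 45.11)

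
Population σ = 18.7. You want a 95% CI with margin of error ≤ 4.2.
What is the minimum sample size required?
n ≥ 77

For margin E ≤ 4.2:
n ≥ (z* · σ / E)²
n ≥ (1.960 · 18.7 / 4.2)²
n ≥ 76.15

Minimum n = 77 (rounding up)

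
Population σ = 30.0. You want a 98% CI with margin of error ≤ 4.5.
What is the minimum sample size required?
n ≥ 241

For margin E ≤ 4.5:
n ≥ (z* · σ / E)²
n ≥ (2.326 · 30.0 / 4.5)²
n ≥ 240.46

Minimum n = 241 (rounding up)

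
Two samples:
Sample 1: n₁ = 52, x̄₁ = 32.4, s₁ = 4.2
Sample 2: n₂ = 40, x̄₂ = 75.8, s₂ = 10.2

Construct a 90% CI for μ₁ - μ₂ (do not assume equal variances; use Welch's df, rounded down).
(-46.28, -40.52)

Difference: x̄₁ - x̄₂ = -43.40
SE = √(s₁²/n₁ + s₂²/n₂) = √(4.2²/52 + 10.2²/40) = 1.7147
df = 49.20 → 49 (Welch–Satterthwaite, rounded down)
t* = 1.677

CI: -43.40 ± 1.677 · 1.7147 = -43.40 ± 2.88 = (-46.28, -40.52)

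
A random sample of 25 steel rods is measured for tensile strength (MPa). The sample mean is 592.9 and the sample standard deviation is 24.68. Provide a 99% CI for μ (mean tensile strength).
(579.09, 606.71)

t-interval (σ unknown):
df = n - 1 = 24
t* = 2.797 for 99% confidence

Margin of error = t* · s/√n = 2.797 · 24.68/√25 = 13.81

CI: (579.09, 606.71)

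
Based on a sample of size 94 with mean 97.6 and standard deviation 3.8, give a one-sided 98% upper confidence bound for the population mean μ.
μ ≤ 98.42

Upper bound (one-sided):
t* = 2.083 (one-sided for 98%)
Upper bound = x̄ + t* · s/√n = 97.6 + 2.083 · 3.8/√94 = 98.42

We are 98% confident that μ ≤ 98.42.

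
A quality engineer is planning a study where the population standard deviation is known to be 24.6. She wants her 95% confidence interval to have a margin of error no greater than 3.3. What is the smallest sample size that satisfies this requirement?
n ≥ 214

For margin E ≤ 3.3:
n ≥ (z* · σ / E)²
n ≥ (1.960 · 24.6 / 3.3)²
n ≥ 213.48

Minimum n = 214 (rounding up)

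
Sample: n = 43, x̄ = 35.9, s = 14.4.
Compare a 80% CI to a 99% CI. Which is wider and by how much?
99% CI is wider by 6.13

df = 42
80% CI: t* = 1.302, (33.04, 38.76), width = 2 · t* · s/√n = 5.72
99% CI: t* = 2.698, (29.98, 41.82), width = 2 · t* · s/√n = 11.85

The 99% CI is wider by 11.85 - 5.72 = 6.13.
Higher confidence requires a wider interval.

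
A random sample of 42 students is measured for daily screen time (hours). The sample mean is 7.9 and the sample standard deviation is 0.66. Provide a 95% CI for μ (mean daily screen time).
(7.69, 8.11)

t-interval (σ unknown):
df = n - 1 = 41
t* = 2.020 for 95% confidence

Margin of error = t* · s/√n = 2.020 · 0.66/√42 = 0.21

CI: (7.69, 8.11)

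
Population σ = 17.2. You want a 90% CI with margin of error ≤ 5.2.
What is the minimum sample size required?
n ≥ 30

For margin E ≤ 5.2:
n ≥ (z* · σ / E)²
n ≥ (1.645 · 17.2 / 5.2)²
n ≥ 29.61

Minimum n = 30 (rounding up)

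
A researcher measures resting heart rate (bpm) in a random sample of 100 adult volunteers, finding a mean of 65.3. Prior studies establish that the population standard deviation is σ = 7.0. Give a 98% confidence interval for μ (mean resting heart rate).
(63.67, 66.93)

z-interval (σ known):
z* = 2.326 for 98% confidence

Margin of error = z* · σ/√n = 2.326 · 7.0/√100 = 1.63

CI: (65.3 - 1.63, 65.3 + 1.63) = (63.67, 66.93)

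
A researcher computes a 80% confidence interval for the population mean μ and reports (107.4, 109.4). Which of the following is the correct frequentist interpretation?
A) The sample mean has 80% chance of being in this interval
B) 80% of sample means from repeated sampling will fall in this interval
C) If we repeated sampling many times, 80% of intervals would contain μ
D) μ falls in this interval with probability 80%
C

A) Wrong — x̄ is observed and sits in the interval by construction.
B) Wrong — coverage applies to intervals containing μ, not to future x̄ values.
C) Correct — this is the frequentist long-run coverage interpretation.
D) Wrong — μ is fixed; the randomness lives in the interval, not in μ.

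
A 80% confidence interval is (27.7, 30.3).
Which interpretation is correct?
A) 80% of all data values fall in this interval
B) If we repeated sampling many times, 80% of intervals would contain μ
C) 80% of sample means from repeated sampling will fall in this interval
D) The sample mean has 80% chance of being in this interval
B

A) Wrong — a CI is about the parameter μ, not individual data values.
B) Correct — this is the frequentist long-run coverage interpretation.
C) Wrong — coverage applies to intervals containing μ, not to future x̄ values.
D) Wrong — x̄ is observed and sits in the interval by construction.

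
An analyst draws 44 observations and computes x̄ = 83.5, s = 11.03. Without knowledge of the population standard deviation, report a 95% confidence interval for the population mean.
(80.15, 86.85)

t-interval (σ unknown):
df = n - 1 = 43
t* = 2.017 for 95% confidence

Margin of error = t* · s/√n = 2.017 · 11.03/√44 = 3.35

CI: (80.15, 86.85)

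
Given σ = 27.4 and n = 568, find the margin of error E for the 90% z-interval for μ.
Margin of error = 1.89

Margin of error = z* · σ/√n
= 1.645 · 27.4/√568
= 1.645 · 27.4/23.8328
= 1.89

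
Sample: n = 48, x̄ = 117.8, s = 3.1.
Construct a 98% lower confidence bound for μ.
μ ≥ 116.85

Lower bound (one-sided):
t* = 2.112 (one-sided for 98%)
Lower bound = x̄ - t* · s/√n = 117.8 - 2.112 · 3.1/√48 = 116.85

We are 98% confident that μ ≥ 116.85.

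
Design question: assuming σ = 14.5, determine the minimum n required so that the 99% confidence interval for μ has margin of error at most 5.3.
n ≥ 50

For margin E ≤ 5.3:
n ≥ (z* · σ / E)²
n ≥ (2.576 · 14.5 / 5.3)²
n ≥ 49.67

Minimum n = 50 (rounding up)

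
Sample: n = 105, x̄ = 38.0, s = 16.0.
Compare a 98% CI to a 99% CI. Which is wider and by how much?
99% CI is wider by 0.81

df = 104
98% CI: t* = 2.363, (34.31, 41.69), width = 2 · t* · s/√n = 7.38
99% CI: t* = 2.624, (33.90, 42.10), width = 2 · t* · s/√n = 8.19

The 99% CI is wider by 8.19 - 7.38 = 0.81.
Higher confidence requires a wider interval.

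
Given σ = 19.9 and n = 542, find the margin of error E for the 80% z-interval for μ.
Margin of error = 1.10

Margin of error = z* · σ/√n
= 1.282 · 19.9/√542
= 1.282 · 19.9/23.2809
= 1.10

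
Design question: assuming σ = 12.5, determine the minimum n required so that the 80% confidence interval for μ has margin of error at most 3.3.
n ≥ 24

For margin E ≤ 3.3:
n ≥ (z* · σ / E)²
n ≥ (1.282 · 12.5 / 3.3)²
n ≥ 23.58

Minimum n = 24 (rounding up)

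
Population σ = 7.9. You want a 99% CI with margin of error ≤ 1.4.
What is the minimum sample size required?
n ≥ 212

For margin E ≤ 1.4:
n ≥ (z* · σ / E)²
n ≥ (2.576 · 7.9 / 1.4)²
n ≥ 211.30

Minimum n = 212 (rounding up)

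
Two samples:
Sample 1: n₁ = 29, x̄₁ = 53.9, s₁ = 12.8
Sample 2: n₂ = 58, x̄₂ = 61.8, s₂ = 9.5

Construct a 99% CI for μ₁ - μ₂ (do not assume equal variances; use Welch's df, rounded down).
(-15.13, -0.67)

Difference: x̄₁ - x̄₂ = -7.90
SE = √(s₁²/n₁ + s₂²/n₂) = √(12.8²/29 + 9.5²/58) = 2.6843
df = 43.91 → 43 (Welch–Satterthwaite, rounded down)
t* = 2.695

CI: -7.90 ± 2.695 · 2.6843 = -7.90 ± 7.23 = (-15.13, -0.67)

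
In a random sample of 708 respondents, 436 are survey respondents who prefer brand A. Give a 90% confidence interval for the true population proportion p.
(0.586, 0.646)

Proportion CI:
p̂ = 436/708 = 0.61582
SE = √(p̂(1-p̂)/n) = √(0.61582 · 0.38418 / 708) = 0.01828

z* = 1.645
Margin = z* · SE = 1.645 · 0.01828 = 0.0301

CI: 0.61582 ± 0.0301 = (0.586, 0.646)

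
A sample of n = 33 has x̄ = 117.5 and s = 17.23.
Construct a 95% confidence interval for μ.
(111.39, 123.61)

t-interval (σ unknown):
df = n - 1 = 32
t* = 2.037 for 95% confidence

Margin of error = t* · s/√n = 2.037 · 17.23/√33 = 6.11

CI: (111.39, 123.61)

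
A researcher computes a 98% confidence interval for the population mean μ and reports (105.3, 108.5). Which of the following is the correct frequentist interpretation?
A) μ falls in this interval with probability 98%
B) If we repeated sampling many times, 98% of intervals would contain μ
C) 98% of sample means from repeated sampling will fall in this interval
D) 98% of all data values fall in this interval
B

A) Wrong — μ is fixed; the randomness lives in the interval, not in μ.
B) Correct — this is the frequentist long-run coverage interpretation.
C) Wrong — coverage applies to intervals containing μ, not to future x̄ values.
D) Wrong — a CI is about the parameter μ, not individual data values.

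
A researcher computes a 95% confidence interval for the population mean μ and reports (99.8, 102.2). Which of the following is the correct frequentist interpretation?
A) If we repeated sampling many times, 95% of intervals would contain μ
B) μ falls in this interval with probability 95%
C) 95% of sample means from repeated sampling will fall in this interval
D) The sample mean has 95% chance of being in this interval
A

A) Correct — this is the frequentist long-run coverage interpretation.
B) Wrong — μ is fixed; the randomness lives in the interval, not in μ.
C) Wrong — coverage applies to intervals containing μ, not to future x̄ values.
D) Wrong — x̄ is observed and sits in the interval by construction.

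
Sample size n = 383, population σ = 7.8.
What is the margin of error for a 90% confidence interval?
Margin of error = 0.66

Margin of error = z* · σ/√n
= 1.645 · 7.8/√383
= 1.645 · 7.8/19.5704
= 0.66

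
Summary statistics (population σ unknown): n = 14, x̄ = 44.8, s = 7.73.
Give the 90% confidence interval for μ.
(41.14, 48.46)

t-interval (σ unknown):
df = n - 1 = 13
t* = 1.771 for 90% confidence

Margin of error = t* · s/√n = 1.771 · 7.73/√14 = 3.66

CI: (41.14, 48.46)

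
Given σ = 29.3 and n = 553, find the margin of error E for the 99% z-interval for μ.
Margin of error = 3.21

Margin of error = z* · σ/√n
= 2.576 · 29.3/√553
= 2.576 · 29.3/23.5160
= 3.21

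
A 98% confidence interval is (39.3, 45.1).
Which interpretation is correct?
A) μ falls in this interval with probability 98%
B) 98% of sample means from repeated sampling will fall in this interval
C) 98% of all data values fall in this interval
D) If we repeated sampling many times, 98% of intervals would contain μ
D

A) Wrong — μ is fixed; the randomness lives in the interval, not in μ.
B) Wrong — coverage applies to intervals containing μ, not to future x̄ values.
C) Wrong — a CI is about the parameter μ, not individual data values.
D) Correct — this is the frequentist long-run coverage interpretation.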